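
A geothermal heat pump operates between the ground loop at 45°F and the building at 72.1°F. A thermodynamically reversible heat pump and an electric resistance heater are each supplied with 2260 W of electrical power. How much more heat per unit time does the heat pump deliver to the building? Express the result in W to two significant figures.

42000 W

In absolute terms T_C = 280.37 K and T_H = 295.43 K, so ΔT = 15.06 K.
COP_Carnot = T_H/ΔT = 295.43/15.06 = 19.62.
The heat pump delivers Q̇_H = COP × Ẇ = 44350 W; the resistance heater delivers Ẇ = 2260 W.
Extra = (COP − 1)·Ẇ = 42090 W.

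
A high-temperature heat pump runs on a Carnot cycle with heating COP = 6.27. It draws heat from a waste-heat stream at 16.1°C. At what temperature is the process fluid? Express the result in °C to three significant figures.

71.0 °C

COP_HP = T_H/(T_H − T_C) rearranges to T_H = COP·T_C/(COP − 1).
With T_C = 289.25 K, T_H = 6.27 × 289.25/5.270 = 344.14 K.
Converting, 344.14 K = 70.99°C.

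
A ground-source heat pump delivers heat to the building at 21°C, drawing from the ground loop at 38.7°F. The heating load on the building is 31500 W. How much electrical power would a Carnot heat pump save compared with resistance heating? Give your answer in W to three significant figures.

In absolute terms T_C = 276.87 K and T_H = 294.15 K, so ΔT = 17.28 K.
COP_Carnot = T_H/ΔT = 294.15/17.28 = 17.02.
Resistance heating needs Ẇ_res = Q̇_H = 31500 W; the reversible heat pump needs only Ẇ_hp = Q̇_H/COP = 1850 W.
Saving = 31500 − 1850 = 29650 W.

29600 W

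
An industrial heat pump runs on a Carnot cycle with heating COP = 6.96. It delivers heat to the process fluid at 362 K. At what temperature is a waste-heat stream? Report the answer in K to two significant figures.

310 K

COP_HP = T_H/(T_H − T_C) gives T_H − T_C = T_H/COP.
With T_H = 362.00 K, T_C = 362.00 × (1 − 1/6.96) = 309.99 K.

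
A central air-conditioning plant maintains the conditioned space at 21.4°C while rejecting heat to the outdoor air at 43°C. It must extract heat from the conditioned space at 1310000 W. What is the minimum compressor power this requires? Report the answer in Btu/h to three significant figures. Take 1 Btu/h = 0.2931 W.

328000 Btu/h

In absolute terms T_C = 294.55 K and T_H = 316.15 K, so ΔT = 21.60 K.
COP_Carnot = T_C/ΔT = 294.55/21.60 = 13.64.
Ẇ_min = Q̇/COP_Carnot = 1310000/13.64 = 96070 W = 327800 Btu/h.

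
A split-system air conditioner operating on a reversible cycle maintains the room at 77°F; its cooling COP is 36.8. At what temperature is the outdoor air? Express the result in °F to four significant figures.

COP_R = T_C/(T_H − T_C) gives T_H − T_C = T_C/COP.
With T_C = 298.15 K, T_H = 298.15 × (1 + 1/36.8) = 306.25 K.
Converting, 306.25 K = 91.58°F.

91.58 °F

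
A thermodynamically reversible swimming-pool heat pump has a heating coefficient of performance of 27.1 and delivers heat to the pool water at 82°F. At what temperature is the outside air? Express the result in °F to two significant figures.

COP_HP = T_H/(T_H − T_C) gives T_H − T_C = T_H/COP.
With T_H = 300.93 K, T_C = 300.93 × (1 − 1/27.1) = 289.82 K.
Converting, 289.82 K = 62.01°F.

62 °F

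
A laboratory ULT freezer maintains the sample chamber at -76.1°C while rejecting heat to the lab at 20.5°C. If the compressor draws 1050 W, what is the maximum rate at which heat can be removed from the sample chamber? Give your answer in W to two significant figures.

In absolute terms T_C = 197.05 K and T_H = 293.65 K, so ΔT = 96.60 K.
COP_Carnot = T_C/ΔT = 197.05/96.60 = 2.040.
Q̇_max = COP_Carnot × Ẇ = 2.040 × 1050 W = 2142 W.

2100 W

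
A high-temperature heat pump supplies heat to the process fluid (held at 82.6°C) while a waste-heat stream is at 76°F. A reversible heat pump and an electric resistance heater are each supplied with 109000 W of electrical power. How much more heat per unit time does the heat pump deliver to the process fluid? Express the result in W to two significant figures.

In absolute terms T_C = 297.59 K and T_H = 355.75 K, so ΔT = 58.16 K.
COP_Carnot = T_H/ΔT = 355.75/58.16 = 6.117.
The heat pump delivers Q̇_H = COP × Ẇ = 666800 W; the resistance heater delivers Ẇ = 109000 W.
Extra = (COP − 1)·Ẇ = 557800 W.

560000 W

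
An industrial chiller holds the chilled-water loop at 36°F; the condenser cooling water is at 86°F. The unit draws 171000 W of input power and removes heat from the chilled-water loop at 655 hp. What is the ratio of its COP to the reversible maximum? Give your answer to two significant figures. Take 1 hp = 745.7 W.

Converting, Q̇_C = 655.0 hp = 488400 W, so COP_actual = Q̇_C/Ẇ = 488400/171000 = 2.856.
In absolute terms T_C = 275.37 K and T_H = 303.15 K, so ΔT = 27.78 K.
COP_Carnot = T_C/ΔT = 275.37/27.78 = 9.913.
η_II = COP_actual/COP_Carnot = 2.856/9.913 = 0.2881.

0.29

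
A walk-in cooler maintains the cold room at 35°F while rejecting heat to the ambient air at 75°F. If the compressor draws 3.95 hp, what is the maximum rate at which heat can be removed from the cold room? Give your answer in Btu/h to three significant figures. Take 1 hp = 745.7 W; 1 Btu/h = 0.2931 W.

124000 Btu/h

In absolute terms T_C = 274.82 K and T_H = 297.04 K, so ΔT = 22.22 K.
COP_Carnot = T_C/ΔT = 274.82/22.22 = 12.37.
Q̇_max = COP_Carnot × Ẇ = 12.37 × 3.950 hp = 48.85 hp = 124300 Btu/h.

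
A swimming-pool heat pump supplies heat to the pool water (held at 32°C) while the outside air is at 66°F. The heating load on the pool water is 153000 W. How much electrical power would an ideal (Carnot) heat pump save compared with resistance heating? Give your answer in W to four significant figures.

146400 W

In absolute terms T_C = 292.04 K and T_H = 305.15 K, so ΔT = 13.11 K.
COP_Carnot = T_H/ΔT = 305.15/13.11 = 23.27.
Resistance heating needs Ẇ_res = Q̇_H = 153000 W; the reversible heat pump needs only Ẇ_hp = Q̇_H/COP = 6574 W.
Saving = 153000 − 6574 = 146400 W.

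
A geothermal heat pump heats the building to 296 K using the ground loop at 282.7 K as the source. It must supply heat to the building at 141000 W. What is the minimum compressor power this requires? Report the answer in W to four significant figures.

6335 W

The reservoir spacing is ΔT = 296 − 282.7 = 13.30 K.
COP_Carnot = T_H/ΔT = 296.00/13.30 = 22.26.
Ẇ_min = Q̇/COP_Carnot = 141000/22.26 = 6335 W.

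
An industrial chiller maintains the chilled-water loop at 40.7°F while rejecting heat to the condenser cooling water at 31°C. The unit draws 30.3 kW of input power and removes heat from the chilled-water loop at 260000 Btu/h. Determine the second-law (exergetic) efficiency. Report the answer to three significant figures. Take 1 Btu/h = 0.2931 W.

0.237

Converting, Q̇_C = 260000 Btu/h = 76.21 kW, so COP_actual = Q̇_C/Ẇ = 76.21/30.30 = 2.515.
In absolute terms T_C = 277.98 K and T_H = 304.15 K, so ΔT = 26.17 K.
COP_Carnot = T_C/ΔT = 277.98/26.17 = 10.62.
η_II = COP_actual/COP_Carnot = 2.515/10.62 = 0.2367.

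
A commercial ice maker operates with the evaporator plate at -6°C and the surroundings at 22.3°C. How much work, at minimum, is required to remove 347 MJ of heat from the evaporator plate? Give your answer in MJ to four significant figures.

In absolute terms T_C = 267.15 K and T_H = 295.45 K, so ΔT = 28.30 K.
The reversible limit is COP_R = T_C/ΔT = 9.440, so W_min = Q_C/COP = Q_C·ΔT/T_C.
W_min = 347.0 × 28.30/267.15 = 36.76 MJ.

36.76 MJ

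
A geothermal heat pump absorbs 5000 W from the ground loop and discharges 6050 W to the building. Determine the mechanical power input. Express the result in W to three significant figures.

For a cyclic device the first law requires Q̇_H = Q̇_C + Ẇ.
Ẇ = Q̇_H − Q̇_C = 1050 W.

1050 W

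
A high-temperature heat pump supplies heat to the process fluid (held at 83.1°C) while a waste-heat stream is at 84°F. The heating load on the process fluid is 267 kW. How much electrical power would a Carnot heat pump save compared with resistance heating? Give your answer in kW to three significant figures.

In absolute terms T_C = 302.04 K and T_H = 356.25 K, so ΔT = 54.21 K.
COP_Carnot = T_H/ΔT = 356.25/54.21 = 6.572.
Resistance heating needs Ẇ_res = Q̇_H = 267.0 kW; the reversible heat pump needs only Ẇ_hp = Q̇_H/COP = 40.63 kW.
Saving = 267.0 − 40.63 = 226.4 kW.

226 kW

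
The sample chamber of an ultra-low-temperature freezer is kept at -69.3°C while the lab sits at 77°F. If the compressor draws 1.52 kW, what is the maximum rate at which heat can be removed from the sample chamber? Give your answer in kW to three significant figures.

In absolute terms T_C = 203.85 K and T_H = 298.15 K, so ΔT = 94.30 K.
COP_Carnot = T_C/ΔT = 203.85/94.30 = 2.162.
Q̇_max = COP_Carnot × Ẇ = 2.162 × 1.520 kW = 3.286 kW.

3.29 kW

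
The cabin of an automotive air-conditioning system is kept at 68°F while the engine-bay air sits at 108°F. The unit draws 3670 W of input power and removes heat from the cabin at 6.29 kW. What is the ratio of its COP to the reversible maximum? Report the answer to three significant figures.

0.130

Converting, Q̇_C = 6.290 kW = 6290 W, so COP_actual = Q̇_C/Ẇ = 6290/3670 = 1.714.
In absolute terms T_C = 293.15 K and T_H = 315.37 K, so ΔT = 22.22 K.
COP_Carnot = T_C/ΔT = 293.15/22.22 = 13.19.
η_II = COP_actual/COP_Carnot = 1.714/13.19 = 0.1299.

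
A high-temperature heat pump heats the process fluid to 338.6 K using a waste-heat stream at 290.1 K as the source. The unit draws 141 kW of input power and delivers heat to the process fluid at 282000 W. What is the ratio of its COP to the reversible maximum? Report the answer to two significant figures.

Converting, Q̇_H = 282000 W = 282.0 kW, so COP_actual = Q̇_H/Ẇ = 282.0/141.0 = 2.000.
The reservoir spacing is ΔT = 338.6 − 290.1 = 48.50 K.
COP_Carnot = T_H/ΔT = 338.60/48.50 = 6.981.
η_II = COP_actual/COP_Carnot = 2.000/6.981 = 0.2865.

0.29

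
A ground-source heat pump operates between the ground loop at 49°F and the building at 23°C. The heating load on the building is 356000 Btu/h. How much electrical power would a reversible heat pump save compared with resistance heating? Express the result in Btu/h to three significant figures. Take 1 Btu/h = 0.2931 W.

340000 Btu/h

In absolute terms T_C = 282.59 K and T_H = 296.15 K, so ΔT = 13.56 K.
COP_Carnot = T_H/ΔT = 296.15/13.56 = 21.85.
Resistance heating needs Ẇ_res = Q̇_H = 356000 Btu/h; the reversible heat pump needs only Ẇ_hp = Q̇_H/COP = 16300 Btu/h.
Saving = 356000 − 16300 = 339700 Btu/h.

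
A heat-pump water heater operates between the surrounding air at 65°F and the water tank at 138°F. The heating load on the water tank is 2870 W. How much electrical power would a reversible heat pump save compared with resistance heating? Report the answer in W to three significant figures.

2520 W

In absolute terms T_C = 291.48 K and T_H = 332.04 K, so ΔT = 40.56 K.
COP_Carnot = T_H/ΔT = 332.04/40.56 = 8.187.
Resistance heating needs Ẇ_res = Q̇_H = 2870 W; the reversible heat pump needs only Ẇ_hp = Q̇_H/COP = 350.5 W.
Saving = 2870 − 350.5 = 2519 W.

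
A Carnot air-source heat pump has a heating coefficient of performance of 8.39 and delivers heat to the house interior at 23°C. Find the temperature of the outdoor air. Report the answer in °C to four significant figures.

-12.30 °C

COP_HP = T_H/(T_H − T_C) gives T_H − T_C = T_H/COP.
With T_H = 296.15 K, T_C = 296.15 × (1 − 1/8.39) = 260.85 K.
Converting, 260.85 K = -12.30°C.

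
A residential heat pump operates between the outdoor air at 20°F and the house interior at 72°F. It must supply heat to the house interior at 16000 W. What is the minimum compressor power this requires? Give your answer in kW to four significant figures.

1.565 kW

In absolute terms T_C = 266.48 K and T_H = 295.37 K, so ΔT = 28.89 K.
COP_Carnot = T_H/ΔT = 295.37/28.89 = 10.22.
Ẇ_min = Q̇/COP_Carnot = 16000/10.22 = 1565 W = 1.565 kW.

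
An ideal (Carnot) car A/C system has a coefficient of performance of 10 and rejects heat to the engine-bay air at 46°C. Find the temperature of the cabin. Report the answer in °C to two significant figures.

For a Carnot refrigerator COP_R = T_C/(T_H − T_C), so T_C = COP·T_H/(1 + COP).
With T_H = 319.15 K, T_C = 10 × 319.15/11.00 = 290.14 K.
Converting, 290.14 K = 16.99°C.

17 °C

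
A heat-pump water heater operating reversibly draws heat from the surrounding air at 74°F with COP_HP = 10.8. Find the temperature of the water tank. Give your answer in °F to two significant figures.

130 °F

COP_HP = T_H/(T_H − T_C) rearranges to T_H = COP·T_C/(COP − 1).
With T_C = 296.48 K, T_H = 10.8 × 296.48/9.800 = 326.74 K.
Converting, 326.74 K = 128.46°F.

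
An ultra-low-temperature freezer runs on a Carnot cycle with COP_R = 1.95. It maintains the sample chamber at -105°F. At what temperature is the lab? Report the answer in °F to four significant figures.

COP_R = T_C/(T_H − T_C) gives T_H − T_C = T_C/COP.
With T_C = 197.04 K, T_H = 197.04 × (1 + 1/1.95) = 298.08 K.
Converting, 298.08 K = 76.88°F.

76.88 °F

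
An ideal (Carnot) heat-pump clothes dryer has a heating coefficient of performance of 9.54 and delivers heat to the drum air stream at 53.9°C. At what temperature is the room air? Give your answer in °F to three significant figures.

67.3 °F

COP_HP = T_H/(T_H − T_C) gives T_H − T_C = T_H/COP.
With T_H = 327.05 K, T_C = 327.05 × (1 − 1/9.54) = 292.77 K.
Converting, 292.77 K = 67.31°F.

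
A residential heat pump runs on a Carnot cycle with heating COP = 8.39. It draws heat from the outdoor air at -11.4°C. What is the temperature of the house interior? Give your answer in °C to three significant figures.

24.0 °C

COP_HP = T_H/(T_H − T_C) rearranges to T_H = COP·T_C/(COP − 1).
With T_C = 261.75 K, T_H = 8.39 × 261.75/7.390 = 297.17 K.
Converting, 297.17 K = 24.02°C.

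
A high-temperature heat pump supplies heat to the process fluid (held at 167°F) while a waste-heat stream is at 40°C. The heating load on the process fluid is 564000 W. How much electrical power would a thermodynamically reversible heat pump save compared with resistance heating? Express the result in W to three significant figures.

In absolute terms T_C = 313.15 K and T_H = 348.15 K, so ΔT = 35.00 K.
COP_Carnot = T_H/ΔT = 348.15/35.00 = 9.947.
Resistance heating needs Ẇ_res = Q̇_H = 564000 W; the reversible heat pump needs only Ẇ_hp = Q̇_H/COP = 56700 W.
Saving = 564000 − 56700 = 507300 W.

507000 W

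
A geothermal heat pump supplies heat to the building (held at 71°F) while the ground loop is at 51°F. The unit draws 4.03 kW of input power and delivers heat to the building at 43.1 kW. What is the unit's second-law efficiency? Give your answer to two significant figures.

COP_actual = Q̇_H/Ẇ = 43.10/4.030 = 10.69.
In absolute terms T_C = 283.71 K and T_H = 294.82 K, so ΔT = 11.11 K.
COP_Carnot = T_H/ΔT = 294.82/11.11 = 26.53.
η_II = COP_actual/COP_Carnot = 10.69/26.53 = 0.4031.

0.40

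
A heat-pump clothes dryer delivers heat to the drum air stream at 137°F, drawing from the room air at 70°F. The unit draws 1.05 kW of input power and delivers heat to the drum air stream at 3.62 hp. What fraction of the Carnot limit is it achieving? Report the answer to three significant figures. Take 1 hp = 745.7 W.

Converting, Q̇_H = 3.620 hp = 2.699 kW, so COP_actual = Q̇_H/Ẇ = 2.699/1.050 = 2.571.
In absolute terms T_C = 294.26 K and T_H = 331.48 K, so ΔT = 37.22 K.
COP_Carnot = T_H/ΔT = 331.48/37.22 = 8.906.
η_II = COP_actual/COP_Carnot = 2.571/8.906 = 0.2887.

0.289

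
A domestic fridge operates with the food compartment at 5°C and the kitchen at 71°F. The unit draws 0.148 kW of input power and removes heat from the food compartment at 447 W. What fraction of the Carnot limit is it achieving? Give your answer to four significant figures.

0.1810

Converting, Q̇_C = 447.0 W = 0.4470 kW, so COP_actual = Q̇_C/Ẇ = 0.4470/0.1480 = 3.020.
In absolute terms T_C = 278.15 K and T_H = 294.82 K, so ΔT = 16.67 K.
COP_Carnot = T_C/ΔT = 278.15/16.67 = 16.69.
η_II = COP_actual/COP_Carnot = 3.020/16.69 = 0.1810.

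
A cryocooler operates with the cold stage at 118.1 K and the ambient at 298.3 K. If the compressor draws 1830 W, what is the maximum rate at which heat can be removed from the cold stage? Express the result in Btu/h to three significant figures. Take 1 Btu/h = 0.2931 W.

4090 Btu/h

The reservoir spacing is ΔT = 298.3 − 118.1 = 180.2 K.
COP_Carnot = T_C/ΔT = 118.10/180.2 = 0.6554.
Q̇_max = COP_Carnot × Ẇ = 0.6554 × 1830 W = 1199 W = 4092 Btu/h.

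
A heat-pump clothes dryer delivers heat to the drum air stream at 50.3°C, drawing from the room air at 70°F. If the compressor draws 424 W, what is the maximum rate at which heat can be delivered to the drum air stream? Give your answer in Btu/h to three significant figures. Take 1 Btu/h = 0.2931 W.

In absolute terms T_C = 294.26 K and T_H = 323.45 K, so ΔT = 29.19 K.
COP_Carnot = T_H/ΔT = 323.45/29.19 = 11.08.
Q̇_max = COP_Carnot × Ẇ = 11.08 × 424.0 W = 4698 W = 16030 Btu/h.

16000 Btu/h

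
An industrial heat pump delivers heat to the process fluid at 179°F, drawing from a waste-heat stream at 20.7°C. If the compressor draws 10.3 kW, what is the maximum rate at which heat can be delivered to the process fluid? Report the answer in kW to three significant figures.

In absolute terms T_C = 293.85 K and T_H = 354.82 K, so ΔT = 60.97 K.
COP_Carnot = T_H/ΔT = 354.82/60.97 = 5.820.
Q̇_max = COP_Carnot × Ẇ = 5.820 × 10.30 kW = 59.94 kW.

59.9 kW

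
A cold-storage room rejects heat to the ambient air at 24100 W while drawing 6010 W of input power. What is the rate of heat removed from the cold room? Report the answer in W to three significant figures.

18100 W

For a cyclic device the first law requires Q̇_H = Q̇_C + Ẇ.
Q̇_C = Q̇_H − Ẇ = 18090 W.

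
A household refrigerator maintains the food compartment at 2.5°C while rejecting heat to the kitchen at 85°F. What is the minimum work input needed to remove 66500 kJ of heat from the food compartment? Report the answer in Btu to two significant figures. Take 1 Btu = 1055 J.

6200 Btu

In absolute terms T_C = 275.65 K and T_H = 302.59 K, so ΔT = 26.94 K.
The reversible limit is COP_R = T_C/ΔT = 10.23, so W_min = Q_C/COP = Q_C·ΔT/T_C.
W_min = 66500 × 26.94/275.65 = 6500 kJ = 6161 Btu.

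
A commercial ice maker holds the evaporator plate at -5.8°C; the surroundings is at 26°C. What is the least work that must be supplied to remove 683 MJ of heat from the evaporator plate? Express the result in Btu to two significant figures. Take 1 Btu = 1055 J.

In absolute terms T_C = 267.35 K and T_H = 299.15 K, so ΔT = 31.80 K.
The reversible limit is COP_R = T_C/ΔT = 8.407, so W_min = Q_C/COP = Q_C·ΔT/T_C.
W_min = 683.0 × 31.80/267.35 = 81.24 MJ = 77000 Btu.

77000 Btu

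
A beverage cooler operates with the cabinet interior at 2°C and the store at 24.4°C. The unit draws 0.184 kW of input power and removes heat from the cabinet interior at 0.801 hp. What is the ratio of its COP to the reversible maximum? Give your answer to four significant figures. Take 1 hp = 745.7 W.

Converting, Q̇_C = 0.8010 hp = 0.5973 kW, so COP_actual = Q̇_C/Ẇ = 0.5973/0.1840 = 3.246.
In absolute terms T_C = 275.15 K and T_H = 297.55 K, so ΔT = 22.40 K.
COP_Carnot = T_C/ΔT = 275.15/22.40 = 12.28.
η_II = COP_actual/COP_Carnot = 3.246/12.28 = 0.2643.

0.2643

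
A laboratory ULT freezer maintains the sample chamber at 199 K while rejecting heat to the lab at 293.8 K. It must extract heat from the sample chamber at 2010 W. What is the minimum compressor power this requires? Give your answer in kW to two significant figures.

0.96 kW

The reservoir spacing is ΔT = 293.8 − 199 = 94.80 K.
COP_Carnot = T_C/ΔT = 199.00/94.80 = 2.099.
Ẇ_min = Q̇/COP_Carnot = 2010/2.099 = 957.5 W = 0.9575 kW.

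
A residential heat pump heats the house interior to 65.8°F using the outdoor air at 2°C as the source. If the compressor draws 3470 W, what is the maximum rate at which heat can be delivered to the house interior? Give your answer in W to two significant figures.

In absolute terms T_C = 275.15 K and T_H = 291.93 K, so ΔT = 16.78 K.
COP_Carnot = T_H/ΔT = 291.93/16.78 = 17.40.
Q̇_max = COP_Carnot × Ẇ = 17.40 × 3470 W = 60380 W.

60000 W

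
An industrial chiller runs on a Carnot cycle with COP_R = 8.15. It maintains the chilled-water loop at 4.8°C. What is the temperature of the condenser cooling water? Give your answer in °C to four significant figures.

38.90 °C

COP_R = T_C/(T_H − T_C) gives T_H − T_C = T_C/COP.
With T_C = 277.95 K, T_H = 277.95 × (1 + 1/8.15) = 312.05 K.
Converting, 312.05 K = 38.90°C.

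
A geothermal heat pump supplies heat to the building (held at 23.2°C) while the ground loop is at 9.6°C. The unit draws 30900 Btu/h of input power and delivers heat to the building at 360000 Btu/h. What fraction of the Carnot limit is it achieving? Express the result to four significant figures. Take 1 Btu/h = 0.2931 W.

COP_actual = Q̇_H/Ẇ = 360000/30900 = 11.65.
In absolute terms T_C = 282.75 K and T_H = 296.35 K, so ΔT = 13.60 K.
COP_Carnot = T_H/ΔT = 296.35/13.60 = 21.79.
η_II = COP_actual/COP_Carnot = 11.65/21.79 = 0.5347.

0.5347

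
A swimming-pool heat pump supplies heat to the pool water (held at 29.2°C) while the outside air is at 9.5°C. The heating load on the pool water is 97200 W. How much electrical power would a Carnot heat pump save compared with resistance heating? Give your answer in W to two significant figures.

In absolute terms T_C = 282.65 K and T_H = 302.35 K, so ΔT = 19.70 K.
COP_Carnot = T_H/ΔT = 302.35/19.70 = 15.35.
Resistance heating needs Ẇ_res = Q̇_H = 97200 W; the reversible heat pump needs only Ẇ_hp = Q̇_H/COP = 6333 W.
Saving = 97200 − 6333 = 90870 W.

91000 W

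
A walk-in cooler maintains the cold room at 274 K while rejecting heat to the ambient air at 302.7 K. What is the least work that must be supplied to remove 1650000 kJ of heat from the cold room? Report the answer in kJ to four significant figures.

172800 kJ

The reservoir spacing is ΔT = 302.7 − 274 = 28.70 K.
The reversible limit is COP_R = T_C/ΔT = 9.547, so W_min = Q_C/COP = Q_C·ΔT/T_C.
W_min = 1650000 × 28.70/274.00 = 172800 kJ.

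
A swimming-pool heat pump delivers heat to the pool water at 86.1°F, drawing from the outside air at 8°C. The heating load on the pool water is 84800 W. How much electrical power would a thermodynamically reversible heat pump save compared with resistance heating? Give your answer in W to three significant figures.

In absolute terms T_C = 281.15 K and T_H = 303.21 K, so ΔT = 22.06 K.
COP_Carnot = T_H/ΔT = 303.21/22.06 = 13.75.
Resistance heating needs Ẇ_res = Q̇_H = 84800 W; the reversible heat pump needs only Ẇ_hp = Q̇_H/COP = 6168 W.
Saving = 84800 − 6168 = 78630 W.

78600 W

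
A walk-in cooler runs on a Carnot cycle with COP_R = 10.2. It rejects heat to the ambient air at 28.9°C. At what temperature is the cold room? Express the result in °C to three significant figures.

For a Carnot refrigerator COP_R = T_C/(T_H − T_C), so T_C = COP·T_H/(1 + COP).
With T_H = 302.05 K, T_C = 10.2 × 302.05/11.20 = 275.08 K.
Converting, 275.08 K = 1.93°C.

1.93 °C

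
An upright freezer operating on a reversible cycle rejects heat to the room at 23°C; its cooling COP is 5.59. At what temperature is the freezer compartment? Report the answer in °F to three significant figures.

-7.49 °F

For a Carnot refrigerator COP_R = T_C/(T_H − T_C), so T_C = COP·T_H/(1 + COP).
With T_H = 296.15 K, T_C = 5.59 × 296.15/6.590 = 251.21 K.
Converting, 251.21 K = -7.49°F.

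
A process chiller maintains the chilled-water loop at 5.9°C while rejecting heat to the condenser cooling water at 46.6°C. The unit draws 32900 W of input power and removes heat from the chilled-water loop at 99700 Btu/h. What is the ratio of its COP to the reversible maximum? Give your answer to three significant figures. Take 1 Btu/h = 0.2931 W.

0.130

Converting, Q̇_C = 99700 Btu/h = 29220 W, so COP_actual = Q̇_C/Ẇ = 29220/32900 = 0.8882.
In absolute terms T_C = 279.05 K and T_H = 319.75 K, so ΔT = 40.70 K.
COP_Carnot = T_C/ΔT = 279.05/40.70 = 6.856.
η_II = COP_actual/COP_Carnot = 0.8882/6.856 = 0.1295.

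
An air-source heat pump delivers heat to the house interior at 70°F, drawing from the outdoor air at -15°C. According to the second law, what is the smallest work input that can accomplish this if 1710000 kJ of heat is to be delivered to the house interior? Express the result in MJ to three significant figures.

In absolute terms T_C = 258.15 K and T_H = 294.26 K, so ΔT = 36.11 K.
The reversible limit is COP_HP = T_H/ΔT = 8.149, so W_min = Q_H/COP = Q_H·ΔT/T_H.
W_min = 1710000 × 36.11/294.26 = 209800 kJ = 209.8 MJ.

210 MJ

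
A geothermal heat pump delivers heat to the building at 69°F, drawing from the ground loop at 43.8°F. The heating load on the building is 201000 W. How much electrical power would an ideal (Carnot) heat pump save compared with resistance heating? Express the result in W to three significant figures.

191000 W

In absolute terms T_C = 279.71 K and T_H = 293.71 K, so ΔT = 14.00 K.
COP_Carnot = T_H/ΔT = 293.71/14.00 = 20.98.
Resistance heating needs Ẇ_res = Q̇_H = 201000 W; the reversible heat pump needs only Ẇ_hp = Q̇_H/COP = 9581 W.
Saving = 201000 − 9581 = 191400 W.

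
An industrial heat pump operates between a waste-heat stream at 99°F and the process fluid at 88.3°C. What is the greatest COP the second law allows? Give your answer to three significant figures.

In absolute terms T_C = 310.37 K and T_H = 361.45 K, so ΔT = 51.08 K.
For a reversible cycle, COP_Carnot = T_H/ΔT = 361.45/51.08 = 7.076.

7.08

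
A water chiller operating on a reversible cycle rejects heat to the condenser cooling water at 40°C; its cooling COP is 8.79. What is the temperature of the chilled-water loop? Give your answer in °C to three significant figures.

For a Carnot refrigerator COP_R = T_C/(T_H − T_C), so T_C = COP·T_H/(1 + COP).
With T_H = 313.15 K, T_C = 8.79 × 313.15/9.790 = 281.16 K.
Converting, 281.16 K = 8.01°C.

8.01 °C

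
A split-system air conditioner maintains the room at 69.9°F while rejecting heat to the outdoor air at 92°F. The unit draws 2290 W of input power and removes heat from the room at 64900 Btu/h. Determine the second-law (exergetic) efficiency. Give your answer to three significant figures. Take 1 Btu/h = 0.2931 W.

0.347

Converting, Q̇_C = 64900 Btu/h = 19020 W, so COP_actual = Q̇_C/Ẇ = 19020/2290 = 8.307.
In absolute terms T_C = 294.21 K and T_H = 306.48 K, so ΔT = 12.28 K.
COP_Carnot = T_C/ΔT = 294.21/12.28 = 23.96.
η_II = COP_actual/COP_Carnot = 8.307/23.96 = 0.3467.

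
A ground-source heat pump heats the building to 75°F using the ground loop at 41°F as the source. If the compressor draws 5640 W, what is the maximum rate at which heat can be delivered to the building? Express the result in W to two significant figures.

In absolute terms T_C = 278.15 K and T_H = 297.04 K, so ΔT = 18.89 K.
COP_Carnot = T_H/ΔT = 297.04/18.89 = 15.73.
Q̇_max = COP_Carnot × Ẇ = 15.73 × 5640 W = 88690 W.

89000 W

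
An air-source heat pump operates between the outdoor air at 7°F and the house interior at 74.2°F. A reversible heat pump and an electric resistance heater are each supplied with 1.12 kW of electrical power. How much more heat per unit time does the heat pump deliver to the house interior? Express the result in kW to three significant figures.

7.78 kW

In absolute terms T_C = 259.26 K and T_H = 296.59 K, so ΔT = 37.33 K.
COP_Carnot = T_H/ΔT = 296.59/37.33 = 7.944.
The heat pump delivers Q̇_H = COP × Ẇ = 8.898 kW; the resistance heater delivers Ẇ = 1.120 kW.
Extra = (COP − 1)·Ẇ = 7.778 kW.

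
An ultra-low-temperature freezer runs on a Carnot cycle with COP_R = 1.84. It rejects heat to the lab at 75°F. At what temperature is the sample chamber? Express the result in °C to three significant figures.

-80.7 °C

For a Carnot refrigerator COP_R = T_C/(T_H − T_C), so T_C = COP·T_H/(1 + COP).
With T_H = 297.04 K, T_C = 1.84 × 297.04/2.840 = 192.45 K.
Converting, 192.45 K = -80.70°C.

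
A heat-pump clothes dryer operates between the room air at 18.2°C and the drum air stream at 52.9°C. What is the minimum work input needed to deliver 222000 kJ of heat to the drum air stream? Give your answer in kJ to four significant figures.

23630 kJ

In absolute terms T_C = 291.35 K and T_H = 326.05 K, so ΔT = 34.70 K.
The reversible limit is COP_HP = T_H/ΔT = 9.396, so W_min = Q_H/COP = Q_H·ΔT/T_H.
W_min = 222000 × 34.70/326.05 = 23630 kJ.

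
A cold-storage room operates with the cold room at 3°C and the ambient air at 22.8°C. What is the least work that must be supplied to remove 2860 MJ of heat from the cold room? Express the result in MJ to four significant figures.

In absolute terms T_C = 276.15 K and T_H = 295.95 K, so ΔT = 19.80 K.
The reversible limit is COP_R = T_C/ΔT = 13.95, so W_min = Q_C/COP = Q_C·ΔT/T_C.
W_min = 2860 × 19.80/276.15 = 205.1 MJ.

205.1 MJ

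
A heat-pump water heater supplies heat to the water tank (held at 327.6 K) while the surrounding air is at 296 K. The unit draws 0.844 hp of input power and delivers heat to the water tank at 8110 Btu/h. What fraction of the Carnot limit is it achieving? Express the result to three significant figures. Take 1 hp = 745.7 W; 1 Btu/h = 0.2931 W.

Converting, Q̇_H = 8110 Btu/h = 3.188 hp, so COP_actual = Q̇_H/Ẇ = 3.188/0.8440 = 3.777.
The reservoir spacing is ΔT = 327.6 − 296 = 31.60 K.
COP_Carnot = T_H/ΔT = 327.60/31.60 = 10.37.
η_II = COP_actual/COP_Carnot = 3.777/10.37 = 0.3643.

0.364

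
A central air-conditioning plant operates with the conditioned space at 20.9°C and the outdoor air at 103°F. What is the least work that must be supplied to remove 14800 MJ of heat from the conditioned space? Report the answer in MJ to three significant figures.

In absolute terms T_C = 294.05 K and T_H = 312.59 K, so ΔT = 18.54 K.
The reversible limit is COP_R = T_C/ΔT = 15.86, so W_min = Q_C/COP = Q_C·ΔT/T_C.
W_min = 14800 × 18.54/294.05 = 933.4 MJ.

933 MJ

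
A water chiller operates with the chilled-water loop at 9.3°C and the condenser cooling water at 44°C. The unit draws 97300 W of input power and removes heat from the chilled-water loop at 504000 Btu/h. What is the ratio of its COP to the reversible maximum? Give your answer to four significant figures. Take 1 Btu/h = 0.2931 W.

0.1865

Converting, Q̇_C = 504000 Btu/h = 147700 W, so COP_actual = Q̇_C/Ẇ = 147700/97300 = 1.518.
In absolute terms T_C = 282.45 K and T_H = 317.15 K, so ΔT = 34.70 K.
COP_Carnot = T_C/ΔT = 282.45/34.70 = 8.140.
η_II = COP_actual/COP_Carnot = 1.518/8.140 = 0.1865.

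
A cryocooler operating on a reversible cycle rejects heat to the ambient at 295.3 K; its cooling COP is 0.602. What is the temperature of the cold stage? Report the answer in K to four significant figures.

For a Carnot refrigerator COP_R = T_C/(T_H − T_C), so T_C = COP·T_H/(1 + COP).
With T_H = 295.30 K, T_C = 0.602 × 295.30/1.602 = 110.97 K.

111.0 K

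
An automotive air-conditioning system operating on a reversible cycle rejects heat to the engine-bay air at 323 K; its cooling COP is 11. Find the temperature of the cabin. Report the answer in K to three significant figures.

For a Carnot refrigerator COP_R = T_C/(T_H − T_C), so T_C = COP·T_H/(1 + COP).
With T_H = 323.00 K, T_C = 11 × 323.00/12.00 = 296.08 K.

296 K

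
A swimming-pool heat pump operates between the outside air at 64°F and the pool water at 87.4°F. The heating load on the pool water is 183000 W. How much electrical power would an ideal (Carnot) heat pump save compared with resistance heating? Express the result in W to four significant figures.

In absolute terms T_C = 290.93 K and T_H = 303.93 K, so ΔT = 13.00 K.
COP_Carnot = T_H/ΔT = 303.93/13.00 = 23.38.
Resistance heating needs Ẇ_res = Q̇_H = 183000 W; the reversible heat pump needs only Ẇ_hp = Q̇_H/COP = 7828 W.
Saving = 183000 − 7828 = 175200 W.

175200 W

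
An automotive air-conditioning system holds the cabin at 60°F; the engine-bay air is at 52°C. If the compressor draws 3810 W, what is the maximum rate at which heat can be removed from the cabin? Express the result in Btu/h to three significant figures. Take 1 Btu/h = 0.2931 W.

103000 Btu/h

In absolute terms T_C = 288.71 K and T_H = 325.15 K, so ΔT = 36.44 K.
COP_Carnot = T_C/ΔT = 288.71/36.44 = 7.922.
Q̇_max = COP_Carnot × Ẇ = 7.922 × 3810 W = 30180 W = 103000 Btu/h.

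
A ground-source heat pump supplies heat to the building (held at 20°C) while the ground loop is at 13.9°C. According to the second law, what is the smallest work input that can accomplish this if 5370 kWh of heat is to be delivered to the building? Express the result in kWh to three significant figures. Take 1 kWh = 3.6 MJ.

112 kWh

In absolute terms T_C = 287.05 K and T_H = 293.15 K, so ΔT = 6.100 K.
The reversible limit is COP_HP = T_H/ΔT = 48.06, so W_min = Q_H/COP = Q_H·ΔT/T_H.
W_min = 5370 × 6.100/293.15 = 111.7 kWh.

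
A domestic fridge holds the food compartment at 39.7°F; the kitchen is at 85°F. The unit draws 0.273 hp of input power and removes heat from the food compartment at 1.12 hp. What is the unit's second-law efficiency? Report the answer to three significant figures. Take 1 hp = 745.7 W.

COP_actual = Q̇_C/Ẇ = 1.120/0.2730 = 4.103.
In absolute terms T_C = 277.43 K and T_H = 302.59 K, so ΔT = 25.17 K.
COP_Carnot = T_C/ΔT = 277.43/25.17 = 11.02.
η_II = COP_actual/COP_Carnot = 4.103/11.02 = 0.3722.

0.372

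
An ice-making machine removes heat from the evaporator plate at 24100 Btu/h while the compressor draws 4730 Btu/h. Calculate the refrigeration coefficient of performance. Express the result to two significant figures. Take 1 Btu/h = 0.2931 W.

The first law gives Q̇_H = Q̇_C + Ẇ, so the three rates are Q̇_C = 24100, Q̇_H = 28830, Ẇ = 4730 Btu/h.
COP_R = Q̇_C/Ẇ = 24100/4730 = 5.095.

5.1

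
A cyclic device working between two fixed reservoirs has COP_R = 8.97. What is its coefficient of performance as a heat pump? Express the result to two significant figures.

The first law on one cycle gives Q_H = Q_C + W, so Q_H/W = Q_C/W + 1.
COP_HP = COP_R + 1 = 8.97 + 1 = 9.97.

10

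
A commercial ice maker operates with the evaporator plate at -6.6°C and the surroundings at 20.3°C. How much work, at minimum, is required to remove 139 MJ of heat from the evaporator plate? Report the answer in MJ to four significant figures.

In absolute terms T_C = 266.55 K and T_H = 293.45 K, so ΔT = 26.90 K.
The reversible limit is COP_R = T_C/ΔT = 9.909, so W_min = Q_C/COP = Q_C·ΔT/T_C.
W_min = 139.0 × 26.90/266.55 = 14.03 MJ.

14.03 MJ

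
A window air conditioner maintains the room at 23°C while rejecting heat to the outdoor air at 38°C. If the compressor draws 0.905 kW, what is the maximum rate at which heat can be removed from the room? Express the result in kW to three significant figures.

In absolute terms T_C = 296.15 K and T_H = 311.15 K, so ΔT = 15.00 K.
COP_Carnot = T_C/ΔT = 296.15/15.00 = 19.74.
Q̇_max = COP_Carnot × Ẇ = 19.74 × 0.9050 kW = 17.87 kW.

17.9 kW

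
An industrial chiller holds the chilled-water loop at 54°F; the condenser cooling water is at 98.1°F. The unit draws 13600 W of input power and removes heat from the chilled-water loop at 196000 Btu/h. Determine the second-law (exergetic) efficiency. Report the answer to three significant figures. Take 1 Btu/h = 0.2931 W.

0.363

Converting, Q̇_C = 196000 Btu/h = 57450 W, so COP_actual = Q̇_C/Ẇ = 57450/13600 = 4.224.
In absolute terms T_C = 285.37 K and T_H = 309.87 K, so ΔT = 24.50 K.
COP_Carnot = T_C/ΔT = 285.37/24.50 = 11.65.
η_II = COP_actual/COP_Carnot = 4.224/11.65 = 0.3626.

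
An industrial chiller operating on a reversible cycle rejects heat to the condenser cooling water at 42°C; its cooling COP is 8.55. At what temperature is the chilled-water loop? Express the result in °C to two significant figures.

For a Carnot refrigerator COP_R = T_C/(T_H − T_C), so T_C = COP·T_H/(1 + COP).
With T_H = 315.15 K, T_C = 8.55 × 315.15/9.550 = 282.15 K.
Converting, 282.15 K = 9.00°C.

9.0 °C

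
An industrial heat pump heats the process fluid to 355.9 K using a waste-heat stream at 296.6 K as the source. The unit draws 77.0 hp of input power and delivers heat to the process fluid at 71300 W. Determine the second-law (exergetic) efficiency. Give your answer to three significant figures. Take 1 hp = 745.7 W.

0.207

Converting, Q̇_H = 71300 W = 95.61 hp, so COP_actual = Q̇_H/Ẇ = 95.61/77.00 = 1.242.
The reservoir spacing is ΔT = 355.9 − 296.6 = 59.30 K.
COP_Carnot = T_H/ΔT = 355.90/59.30 = 6.002.
η_II = COP_actual/COP_Carnot = 1.242/6.002 = 0.2069.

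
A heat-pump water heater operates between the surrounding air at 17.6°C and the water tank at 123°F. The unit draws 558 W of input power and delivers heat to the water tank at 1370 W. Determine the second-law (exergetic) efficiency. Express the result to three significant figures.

0.250

COP_actual = Q̇_H/Ẇ = 1370/558.0 = 2.455.
In absolute terms T_C = 290.75 K and T_H = 323.71 K, so ΔT = 32.96 K.
COP_Carnot = T_H/ΔT = 323.71/32.96 = 9.822.
η_II = COP_actual/COP_Carnot = 2.455/9.822 = 0.2500.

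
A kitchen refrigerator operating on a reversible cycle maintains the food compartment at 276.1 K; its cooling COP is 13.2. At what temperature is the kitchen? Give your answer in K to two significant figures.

COP_R = T_C/(T_H − T_C) gives T_H − T_C = T_C/COP.
With T_C = 276.10 K, T_H = 276.10 × (1 + 1/13.2) = 297.02 K.

300 K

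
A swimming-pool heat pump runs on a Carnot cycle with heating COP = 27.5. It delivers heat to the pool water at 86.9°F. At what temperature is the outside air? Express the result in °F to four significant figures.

COP_HP = T_H/(T_H − T_C) gives T_H − T_C = T_H/COP.
With T_H = 303.65 K, T_C = 303.65 × (1 − 1/27.5) = 292.61 K.
Converting, 292.61 K = 67.02°F.

67.02 °F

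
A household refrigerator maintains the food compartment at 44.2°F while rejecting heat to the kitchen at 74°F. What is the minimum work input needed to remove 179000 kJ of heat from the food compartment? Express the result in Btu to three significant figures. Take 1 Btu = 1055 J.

In absolute terms T_C = 279.93 K and T_H = 296.48 K, so ΔT = 16.56 K.
The reversible limit is COP_R = T_C/ΔT = 16.91, so W_min = Q_C/COP = Q_C·ΔT/T_C.
W_min = 179000 × 16.56/279.93 = 10590 kJ = 10030 Btu.

10000 Btu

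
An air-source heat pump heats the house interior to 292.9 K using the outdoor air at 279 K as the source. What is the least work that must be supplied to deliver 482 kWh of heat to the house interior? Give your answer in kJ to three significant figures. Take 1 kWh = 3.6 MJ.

The reservoir spacing is ΔT = 292.9 − 279 = 13.90 K.
The reversible limit is COP_HP = T_H/ΔT = 21.07, so W_min = Q_H/COP = Q_H·ΔT/T_H.
W_min = 482.0 × 13.90/292.90 = 22.87 kWh = 82350 kJ.

82300 kJ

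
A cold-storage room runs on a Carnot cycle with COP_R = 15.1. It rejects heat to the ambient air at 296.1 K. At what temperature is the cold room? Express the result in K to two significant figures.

For a Carnot refrigerator COP_R = T_C/(T_H − T_C), so T_C = COP·T_H/(1 + COP).
With T_H = 296.10 K, T_C = 15.1 × 296.10/16.10 = 277.71 K.

280 K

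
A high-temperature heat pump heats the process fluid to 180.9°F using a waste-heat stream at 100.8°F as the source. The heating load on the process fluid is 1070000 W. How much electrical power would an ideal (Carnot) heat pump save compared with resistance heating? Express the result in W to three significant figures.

In absolute terms T_C = 311.37 K and T_H = 355.87 K, so ΔT = 44.50 K.
COP_Carnot = T_H/ΔT = 355.87/44.50 = 7.997.
Resistance heating needs Ẇ_res = Q̇_H = 1070000 W; the reversible heat pump needs only Ẇ_hp = Q̇_H/COP = 133800 W.
Saving = 1070000 − 133800 = 936200 W.

936000 W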